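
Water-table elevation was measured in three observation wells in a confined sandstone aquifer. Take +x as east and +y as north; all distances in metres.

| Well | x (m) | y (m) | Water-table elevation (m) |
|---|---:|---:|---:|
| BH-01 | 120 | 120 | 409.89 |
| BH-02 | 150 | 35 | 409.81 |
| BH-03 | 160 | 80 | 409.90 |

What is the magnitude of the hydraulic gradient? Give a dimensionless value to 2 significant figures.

Taking BH-01 as reference: BH-02−BH-01 = (30, -85, -0.08); BH-03−BH-01 = (40, -40, +0.01).
Determinant of the coordinate differences = 30·(-40) − 40·(-85) = 2200.
∂h/∂x = [(-0.08)·(-40) − (+0.01)·(-85)] / 2200 = +0.001841
∂h/∂y = [30·(+0.01) − 40·(-0.08)] / 2200 = +0.001591
|∇h| = √(0.001841² + 0.001591²) = 0.002433

0.0024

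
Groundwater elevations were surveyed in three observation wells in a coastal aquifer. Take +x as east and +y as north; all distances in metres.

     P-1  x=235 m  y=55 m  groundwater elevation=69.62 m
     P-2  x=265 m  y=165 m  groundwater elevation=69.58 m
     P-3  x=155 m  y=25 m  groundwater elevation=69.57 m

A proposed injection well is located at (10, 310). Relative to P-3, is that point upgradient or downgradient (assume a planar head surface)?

downgradient

With h = a·x + b·y + c and P-1 as origin, the differences give:
  30·a + 110·b = -0.04
  (-80)·a + (-30)·b = -0.05
Eliminate b (×(-30) and ×110, subtract): 7900·a = 6.700 → a = ∂h/∂x = +0.0008481
Back-substitute: b = ∂h/∂y = -0.0005949.
Head at (10, 310) = 69.62 + (+0.0008481)·(-225) + (-0.0005949)·(255) = 69.28 m.
That is lower than the 69.57 m at P-3, so the point is downgradient.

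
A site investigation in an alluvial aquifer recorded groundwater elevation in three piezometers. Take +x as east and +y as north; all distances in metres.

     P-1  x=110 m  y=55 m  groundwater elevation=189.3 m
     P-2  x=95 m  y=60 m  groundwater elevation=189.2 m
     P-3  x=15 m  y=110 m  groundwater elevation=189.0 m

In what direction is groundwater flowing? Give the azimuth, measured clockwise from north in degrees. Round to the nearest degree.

219°

With h = a·x + b·y + c and P-1 as origin, the differences give:
  (-15)·a + 5·b = -0.1
  (-95)·a + 55·b = -0.3
Eliminate b (×55 and ×5, subtract): -350·a = -4.00 → a = ∂h/∂x = +0.01143
Back-substitute: b = ∂h/∂y = +0.01429.
Flow direction (−∇h) has components (-0.01143 E, -0.01429 N).
Azimuth = atan2(E, N) = atan2(-0.01143, -0.01429) = 218.7° ≈ 219°.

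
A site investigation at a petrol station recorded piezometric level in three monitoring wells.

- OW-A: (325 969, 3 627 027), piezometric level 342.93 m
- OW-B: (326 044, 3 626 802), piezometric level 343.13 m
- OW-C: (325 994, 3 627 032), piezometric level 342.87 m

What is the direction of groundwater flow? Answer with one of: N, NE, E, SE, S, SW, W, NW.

NE

Taking OW-A as reference: OW-B−OW-A = (75, -225, +0.20); OW-C−OW-A = (25, 5, -0.06).
Determinant of the coordinate differences = 75·5 − 25·(-225) = 6000.
∂h/∂x = [(+0.20)·5 − (-0.06)·(-225)] / 6000 = -0.002083
∂h/∂y = [75·(-0.06) − 25·(+0.20)] / 6000 = -0.001583
Flow = −∇h = (+0.002083 east, +0.001583 north), which points northeast.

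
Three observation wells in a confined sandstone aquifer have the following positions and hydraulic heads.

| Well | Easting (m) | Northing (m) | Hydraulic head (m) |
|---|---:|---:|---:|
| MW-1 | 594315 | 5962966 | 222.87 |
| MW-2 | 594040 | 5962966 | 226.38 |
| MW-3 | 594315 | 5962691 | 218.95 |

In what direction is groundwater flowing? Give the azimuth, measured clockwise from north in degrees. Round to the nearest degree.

∂h/∂x = (226.38 − 222.87) / (594040 − 594315) = -0.01276
∂h/∂y = (218.95 − 222.87) / (5962691 − 5962966) = +0.01425
Flow direction (−∇h) has components (+0.01276 E, -0.01425 N).
Azimuth = atan2(E, N) = atan2(+0.01276, -0.01425) = 138.2° ≈ 138°.

138°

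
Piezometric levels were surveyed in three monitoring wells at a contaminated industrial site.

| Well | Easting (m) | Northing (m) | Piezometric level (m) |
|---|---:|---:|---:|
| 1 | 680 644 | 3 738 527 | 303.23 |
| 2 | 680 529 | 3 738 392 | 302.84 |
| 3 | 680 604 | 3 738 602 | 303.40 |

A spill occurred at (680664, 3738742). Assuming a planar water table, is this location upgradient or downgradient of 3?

Taking 1 as reference: 2−1 = (-115, -135, -0.39); 3−1 = (-40, 75, +0.17).
Solve a·Δx + b·Δy = Δh: det = (-115)·75 − (-40)·(-135) = -14025.
∂h/∂x = [(-0.39)·75 − (+0.17)·(-135)] / -14025 = +0.0004492
∂h/∂y = [(-115)·(+0.17) − (-40)·(-0.39)] / -14025 = +0.002506
Head at (680664, 3738742) = 303.23 + (+0.0004492)·(20) + (+0.002506)·(215) = 303.78 m.
That is higher than the 303.40 m at 3, so the point is upgradient.

upgradient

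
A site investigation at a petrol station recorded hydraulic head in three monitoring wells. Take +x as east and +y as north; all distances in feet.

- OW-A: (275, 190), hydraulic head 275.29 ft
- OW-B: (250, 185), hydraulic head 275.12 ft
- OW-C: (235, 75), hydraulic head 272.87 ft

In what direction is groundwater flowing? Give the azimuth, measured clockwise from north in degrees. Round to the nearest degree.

With h = a·x + b·y + c and OW-A as origin, the differences give:
  (-25)·a + (-5)·b = -0.17
  (-40)·a + (-115)·b = -2.42
Eliminate b (×(-115) and ×(-5), subtract): 2675·a = 7.450 → a = ∂h/∂x = +0.002785
Back-substitute: b = ∂h/∂y = +0.02007.
Flow direction (−∇h) has components (-0.002785 E, -0.02007 N).
Azimuth = atan2(E, N) = atan2(-0.002785, -0.02007) = 187.9° ≈ 188°.

188°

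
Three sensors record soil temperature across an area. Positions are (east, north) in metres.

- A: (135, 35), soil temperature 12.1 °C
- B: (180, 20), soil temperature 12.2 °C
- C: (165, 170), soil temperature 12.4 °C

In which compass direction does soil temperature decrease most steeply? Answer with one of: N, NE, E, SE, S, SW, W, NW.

With T = a·x + b·y + c and A as origin, the differences give:
  45·a + (-15)·b = +0.1
  30·a + 135·b = +0.3
Eliminate b (×135 and ×(-15), subtract): 6525·a = 18.00 → a = ∂T/∂x = +0.002759
Back-substitute: b = ∂T/∂y = +0.001609.
Steepest decrease is along −∇f = (-0.002759 E, -0.001609 N) → southwest.

SW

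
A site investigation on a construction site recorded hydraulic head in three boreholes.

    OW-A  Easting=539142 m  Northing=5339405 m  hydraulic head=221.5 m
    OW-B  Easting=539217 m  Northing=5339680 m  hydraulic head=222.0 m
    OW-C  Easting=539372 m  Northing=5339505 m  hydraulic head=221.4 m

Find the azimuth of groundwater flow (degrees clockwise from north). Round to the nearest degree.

148°

Differences from OW-A: to OW-B (Δx, Δy, Δh) = (75, 275, +0.5); to OW-C = (230, 100, -0.1).
Solve a·Δx + b·Δy = Δh: det = 75·100 − 230·275 = -55750.
∂h/∂x = [(+0.5)·100 − (-0.1)·275] / -55750 = -0.001390
∂h/∂y = [75·(-0.1) − 230·(+0.5)] / -55750 = +0.002197
Flow direction (−∇h) has components (+0.001390 E, -0.002197 N).
Azimuth = atan2(E, N) = atan2(+0.001390, -0.002197) = 147.7° ≈ 148°.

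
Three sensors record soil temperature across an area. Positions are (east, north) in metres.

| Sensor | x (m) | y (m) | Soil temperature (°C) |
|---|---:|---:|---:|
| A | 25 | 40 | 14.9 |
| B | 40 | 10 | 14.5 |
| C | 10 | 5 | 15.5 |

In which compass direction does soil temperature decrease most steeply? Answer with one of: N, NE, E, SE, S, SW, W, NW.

E

Differences from A: to B (Δx, Δy, Δh) = (15, -30, -0.4); to C = (-15, -35, +0.6).
Solve a·Δx + b·Δy = ΔT: det = 15·(-35) − (-15)·(-30) = -975.
∂T/∂x = [(-0.4)·(-35) − (+0.6)·(-30)] / -975 = -0.03282
∂T/∂y = [15·(+0.6) − (-15)·(-0.4)] / -975 = -0.003077
Steepest decrease is along −∇f = (+0.03282 E, +0.003077 N) → east.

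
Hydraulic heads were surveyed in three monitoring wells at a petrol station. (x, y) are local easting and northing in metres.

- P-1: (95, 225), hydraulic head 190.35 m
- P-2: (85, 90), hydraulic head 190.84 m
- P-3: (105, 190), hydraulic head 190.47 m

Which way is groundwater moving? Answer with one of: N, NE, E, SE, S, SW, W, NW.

With h = a·x + b·y + c and P-1 as origin, the differences give:
  (-10)·a + (-135)·b = +0.49
  10·a + (-35)·b = +0.12
Eliminate b (×(-35) and ×(-135), subtract): 1700·a = -0.950 → a = ∂h/∂x = -0.0005588
Back-substitute: b = ∂h/∂y = -0.003588.
Flow = −∇h = (+0.0005588 east, +0.003588 north), which points north.

N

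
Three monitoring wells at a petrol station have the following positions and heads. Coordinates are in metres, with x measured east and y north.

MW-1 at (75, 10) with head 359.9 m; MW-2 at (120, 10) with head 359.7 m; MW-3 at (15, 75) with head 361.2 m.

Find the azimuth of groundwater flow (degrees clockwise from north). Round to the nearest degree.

164°

Taking MW-1 as reference: MW-2−MW-1 = (45, 0, -0.2); MW-3−MW-1 = (-60, 65, +1.3).
Solve a·Δx + b·Δy = Δh: det = 45·65 − (-60)·0 = 2925.
∂h/∂x = [(-0.2)·65 − (+1.3)·0] / 2925 = -0.004444
∂h/∂y = [45·(+1.3) − (-60)·(-0.2)] / 2925 = +0.01590
Flow direction (−∇h) has components (+0.004444 E, -0.01590 N).
Azimuth = atan2(E, N) = atan2(+0.004444, -0.01590) = 164.4° ≈ 164°.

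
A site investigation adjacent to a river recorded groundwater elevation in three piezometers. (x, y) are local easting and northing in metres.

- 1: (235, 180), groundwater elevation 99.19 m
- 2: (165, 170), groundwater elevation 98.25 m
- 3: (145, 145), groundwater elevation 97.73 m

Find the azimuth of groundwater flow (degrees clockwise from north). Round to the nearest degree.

Three-point gradient (reference 1): Δ to 2 = (-70, -10, -0.94), Δ to 3 = (-90, -35, -1.46).
∂h/∂x = +0.01181, ∂h/∂y = +0.01135 (det = 1550).
Flow direction (−∇h) has components (-0.01181 E, -0.01135 N).
Azimuth = atan2(E, N) = atan2(-0.01181, -0.01135) = 226.1° ≈ 226°.

226°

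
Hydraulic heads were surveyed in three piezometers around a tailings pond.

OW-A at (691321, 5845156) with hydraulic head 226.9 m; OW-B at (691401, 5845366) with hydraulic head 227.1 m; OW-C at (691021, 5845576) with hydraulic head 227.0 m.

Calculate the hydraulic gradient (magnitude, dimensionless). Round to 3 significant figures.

With h = a·x + b·y + c and OW-A as origin, the differences give:
  80·a + 210·b = +0.2
  (-300)·a + 420·b = +0.1
Eliminate b (×420 and ×210, subtract): 96600·a = 63.00 → a = ∂h/∂x = +0.0006522
Back-substitute: b = ∂h/∂y = +0.0007039.
|∇h| = √(0.0006522² + 0.0007039²) = 0.0009596

0.000960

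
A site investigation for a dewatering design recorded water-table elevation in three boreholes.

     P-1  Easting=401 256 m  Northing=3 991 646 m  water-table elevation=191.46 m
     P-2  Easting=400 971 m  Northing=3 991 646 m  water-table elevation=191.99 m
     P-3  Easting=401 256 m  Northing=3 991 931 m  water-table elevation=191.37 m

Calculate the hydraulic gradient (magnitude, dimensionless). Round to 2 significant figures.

∂h/∂x = (191.99 − 191.46) / (400971 − 401256) = -0.001860
∂h/∂y = (191.37 − 191.46) / (3991931 − 3991646) = -0.0003158
|∇h| = √(-0.001860² + -0.0003158²) = 0.001887

0.0019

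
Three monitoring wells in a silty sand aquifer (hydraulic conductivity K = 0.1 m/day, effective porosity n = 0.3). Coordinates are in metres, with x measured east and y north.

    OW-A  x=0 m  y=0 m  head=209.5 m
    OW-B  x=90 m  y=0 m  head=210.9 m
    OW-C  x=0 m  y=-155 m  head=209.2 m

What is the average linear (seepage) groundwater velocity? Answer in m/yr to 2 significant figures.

1.9 m/yr

∂h/∂x = (210.9 − 209.5) / (90 − 0) = +0.01556
∂h/∂y = (209.2 − 209.5) / (-155 − 0) = +0.001935
|∇h| = √(0.01556² + 0.001935²) = 0.01568
Seepage velocity v = K·i/n = 0.1 × 0.01568 / 0.3 = 0.005227 m/day = 1.909 m/yr.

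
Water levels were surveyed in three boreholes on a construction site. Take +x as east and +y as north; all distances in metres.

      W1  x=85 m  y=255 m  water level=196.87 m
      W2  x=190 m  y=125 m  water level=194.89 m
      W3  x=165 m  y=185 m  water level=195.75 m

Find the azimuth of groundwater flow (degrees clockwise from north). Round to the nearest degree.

Differences from W1: to W2 (Δx, Δy, Δh) = (105, -130, -1.98); to W3 = (80, -70, -1.12).
Determinant of the coordinate differences = 105·(-70) − 80·(-130) = 3050.
∂h/∂x = [(-1.98)·(-70) − (-1.12)·(-130)] / 3050 = -0.002295
∂h/∂y = [105·(-1.12) − 80·(-1.98)] / 3050 = +0.01338
Flow direction (−∇h) has components (+0.002295 E, -0.01338 N).
Azimuth = atan2(E, N) = atan2(+0.002295, -0.01338) = 170.3° ≈ 170°.

170°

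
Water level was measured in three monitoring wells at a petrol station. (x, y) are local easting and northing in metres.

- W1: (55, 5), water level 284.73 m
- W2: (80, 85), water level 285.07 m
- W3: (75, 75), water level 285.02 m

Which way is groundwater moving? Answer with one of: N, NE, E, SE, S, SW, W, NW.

SW

Taking W1 as reference: W2−W1 = (25, 80, +0.34); W3−W1 = (20, 70, +0.29).
Solve a·Δx + b·Δy = Δh: det = 25·70 − 20·80 = 150.
∂h/∂x = [(+0.34)·70 − (+0.29)·80] / 150 = +0.004000
∂h/∂y = [25·(+0.29) − 20·(+0.34)] / 150 = +0.003000
Flow = −∇h = (-0.004000 east, -0.003000 north), which points southwest.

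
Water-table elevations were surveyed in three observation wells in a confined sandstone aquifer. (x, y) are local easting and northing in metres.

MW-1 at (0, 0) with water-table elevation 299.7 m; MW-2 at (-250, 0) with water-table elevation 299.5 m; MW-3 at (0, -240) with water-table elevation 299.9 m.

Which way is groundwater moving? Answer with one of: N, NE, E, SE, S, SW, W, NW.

NW

∂h/∂x = (299.5 − 299.7) / (-250 − 0) = +0.0008000
∂h/∂y = (299.9 − 299.7) / (-240 − 0) = -0.0008333
Flow = −∇h = (-0.0008000 east, +0.0008333 north), which points northwest.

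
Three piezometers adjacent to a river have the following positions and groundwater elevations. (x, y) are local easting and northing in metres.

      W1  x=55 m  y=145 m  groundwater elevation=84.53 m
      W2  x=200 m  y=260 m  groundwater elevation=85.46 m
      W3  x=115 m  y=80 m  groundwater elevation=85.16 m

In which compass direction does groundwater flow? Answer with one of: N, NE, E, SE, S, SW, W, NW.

Taking W1 as reference: W2−W1 = (145, 115, +0.93); W3−W1 = (60, -65, +0.63).
Determinant of the coordinate differences = 145·(-65) − 60·115 = -16325.
∂h/∂x = [(+0.93)·(-65) − (+0.63)·115] / -16325 = +0.008141
∂h/∂y = [145·(+0.63) − 60·(+0.93)] / -16325 = -0.002178
Flow = −∇h = (-0.008141 east, +0.002178 north), which points west.

W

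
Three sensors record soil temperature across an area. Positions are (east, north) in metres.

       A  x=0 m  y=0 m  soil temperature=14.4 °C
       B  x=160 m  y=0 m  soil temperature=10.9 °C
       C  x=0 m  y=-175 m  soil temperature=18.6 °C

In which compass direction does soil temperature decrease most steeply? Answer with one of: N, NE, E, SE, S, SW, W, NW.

NE

∂T/∂x = (10.9 − 14.4) / (160 − 0) = -0.02187
∂T/∂y = (18.6 − 14.4) / (-175 − 0) = -0.02400
Steepest decrease is along −∇f = (+0.02187 E, +0.02400 N) → northeast.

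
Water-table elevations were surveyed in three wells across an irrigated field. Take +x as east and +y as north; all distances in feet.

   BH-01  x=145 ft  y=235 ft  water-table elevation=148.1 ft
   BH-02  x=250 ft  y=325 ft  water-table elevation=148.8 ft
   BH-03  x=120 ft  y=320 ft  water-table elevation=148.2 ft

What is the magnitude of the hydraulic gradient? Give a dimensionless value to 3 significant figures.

Differences from BH-01: to BH-02 (Δx, Δy, Δh) = (105, 90, +0.7); to BH-03 = (-25, 85, +0.1).
Solve a·Δx + b·Δy = Δh: det = 105·85 − (-25)·90 = 11175.
∂h/∂x = [(+0.7)·85 − (+0.1)·90] / 11175 = +0.004519
∂h/∂y = [105·(+0.1) − (-25)·(+0.7)] / 11175 = +0.002506
|∇h| = √(0.004519² + 0.002506²) = 0.005167

0.00517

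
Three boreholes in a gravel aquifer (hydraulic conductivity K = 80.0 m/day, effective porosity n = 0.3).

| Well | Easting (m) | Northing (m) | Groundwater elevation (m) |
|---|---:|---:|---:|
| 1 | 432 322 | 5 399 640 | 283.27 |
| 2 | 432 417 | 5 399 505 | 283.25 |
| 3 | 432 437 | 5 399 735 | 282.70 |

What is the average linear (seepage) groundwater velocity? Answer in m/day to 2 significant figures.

Differences from 1: to 2 (Δx, Δy, Δh) = (95, -135, -0.02); to 3 = (115, 95, -0.57).
Solve a·Δx + b·Δy = Δh: det = 95·95 − 115·(-135) = 24550.
∂h/∂x = [(-0.02)·95 − (-0.57)·(-135)] / 24550 = -0.003212
∂h/∂y = [95·(-0.57) − 115·(-0.02)] / 24550 = -0.002112
|∇h| = √(-0.003212² + -0.002112²) = 0.003844
Seepage velocity v = K·i/n = 80.0 × 0.003844 / 0.3 = 1.025 m/day.

1.0 m/day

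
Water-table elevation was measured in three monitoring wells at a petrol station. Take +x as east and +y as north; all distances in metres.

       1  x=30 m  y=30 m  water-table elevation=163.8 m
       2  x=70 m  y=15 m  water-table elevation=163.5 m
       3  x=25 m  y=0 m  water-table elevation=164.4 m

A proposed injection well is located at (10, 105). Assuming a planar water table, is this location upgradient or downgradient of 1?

downgradient

Taking 1 as reference: 2−1 = (40, -15, -0.3); 3−1 = (-5, -30, +0.6).
Determinant of the coordinate differences = 40·(-30) − (-5)·(-15) = -1275.
∂h/∂x = [(-0.3)·(-30) − (+0.6)·(-15)] / -1275 = -0.01412
∂h/∂y = [40·(+0.6) − (-5)·(-0.3)] / -1275 = -0.01765
Head at (10, 105) = 163.8 + (-0.01412)·(-20) + (-0.01765)·(75) = 162.76 m.
That is lower than the 163.8 m at 1, so the point is downgradient.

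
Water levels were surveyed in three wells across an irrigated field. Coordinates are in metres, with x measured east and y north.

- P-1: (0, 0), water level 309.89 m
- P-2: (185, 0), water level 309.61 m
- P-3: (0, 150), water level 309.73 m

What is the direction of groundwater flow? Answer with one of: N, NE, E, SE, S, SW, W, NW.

NE

∂h/∂x = (309.61 − 309.89) / (185 − 0) = -0.001514
∂h/∂y = (309.73 − 309.89) / (150 − 0) = -0.001067
Flow = −∇h = (+0.001514 east, +0.001067 north), which points northeast.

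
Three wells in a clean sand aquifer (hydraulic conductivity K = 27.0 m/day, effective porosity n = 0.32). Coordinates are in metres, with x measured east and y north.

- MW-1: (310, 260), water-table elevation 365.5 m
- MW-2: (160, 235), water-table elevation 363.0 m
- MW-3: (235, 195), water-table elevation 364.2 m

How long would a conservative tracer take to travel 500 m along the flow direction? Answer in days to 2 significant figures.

360 days

With h = a·x + b·y + c and MW-1 as origin, the differences give:
  (-150)·a + (-25)·b = -2.5
  (-75)·a + (-65)·b = -1.3
Eliminate b (×(-65) and ×(-25), subtract): 7875·a = 130.00 → a = ∂h/∂x = +0.01651
Back-substitute: b = ∂h/∂y = +0.0009524.
|∇h| = √(0.01651² + 0.0009524²) = 0.01654
Seepage velocity v = K·i/n = 27.0 × 0.01654 / 0.32 = 1.396 m/day.
t = 500 / 1.396 = 358.2 days.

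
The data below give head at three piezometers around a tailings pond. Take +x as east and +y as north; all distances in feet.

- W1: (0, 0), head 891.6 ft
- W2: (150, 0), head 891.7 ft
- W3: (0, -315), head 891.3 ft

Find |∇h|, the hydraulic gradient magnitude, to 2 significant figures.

0.0012

∂h/∂x = (891.7 − 891.6) / (150 − 0) = +0.0006667
∂h/∂y = (891.3 − 891.6) / (-315 − 0) = +0.0009524
|∇h| = √(0.0006667² + 0.0009524²) = 0.001163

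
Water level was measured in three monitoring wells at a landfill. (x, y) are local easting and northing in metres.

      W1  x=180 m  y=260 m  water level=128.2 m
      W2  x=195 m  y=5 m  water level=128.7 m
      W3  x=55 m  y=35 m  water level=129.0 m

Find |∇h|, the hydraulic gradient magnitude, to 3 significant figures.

Taking W1 as reference: W2−W1 = (15, -255, +0.5); W3−W1 = (-125, -225, +0.8).
Determinant of the coordinate differences = 15·(-225) − (-125)·(-255) = -35250.
∂h/∂x = [(+0.5)·(-225) − (+0.8)·(-255)] / -35250 = -0.002596
∂h/∂y = [15·(+0.8) − (-125)·(+0.5)] / -35250 = -0.002113
|∇h| = √(-0.002596² + -0.002113²) = 0.003347

0.00335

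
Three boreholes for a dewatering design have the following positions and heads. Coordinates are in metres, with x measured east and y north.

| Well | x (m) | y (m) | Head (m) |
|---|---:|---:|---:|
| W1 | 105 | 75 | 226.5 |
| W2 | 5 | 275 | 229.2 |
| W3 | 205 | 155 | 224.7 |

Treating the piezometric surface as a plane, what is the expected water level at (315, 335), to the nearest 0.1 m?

223.0 m

Three-point gradient (reference W1): Δ to W2 = (-100, 200, +2.7), Δ to W3 = (100, 80, -1.8).
∂h/∂x = -0.02057, ∂h/∂y = +0.003214 (det = -28000).
h(315, 335) = 226.5 + (-0.02057)·(210) + (+0.003214)·(260) = 226.5 -4.320 +0.836 = 223.016 m.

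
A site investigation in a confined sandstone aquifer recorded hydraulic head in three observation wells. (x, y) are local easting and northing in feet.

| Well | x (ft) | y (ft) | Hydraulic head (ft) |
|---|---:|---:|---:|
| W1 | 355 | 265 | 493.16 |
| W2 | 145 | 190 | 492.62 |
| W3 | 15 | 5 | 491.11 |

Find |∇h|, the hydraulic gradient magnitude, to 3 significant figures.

0.00850

Taking W1 as reference: W2−W1 = (-210, -75, -0.54); W3−W1 = (-340, -260, -2.05).
Solve a·Δx + b·Δy = Δh: det = (-210)·(-260) − (-340)·(-75) = 29100.
∂h/∂x = [(-0.54)·(-260) − (-2.05)·(-75)] / 29100 = -0.0004588
∂h/∂y = [(-210)·(-2.05) − (-340)·(-0.54)] / 29100 = +0.008485
|∇h| = √(-0.0004588² + 0.008485²) = 0.008497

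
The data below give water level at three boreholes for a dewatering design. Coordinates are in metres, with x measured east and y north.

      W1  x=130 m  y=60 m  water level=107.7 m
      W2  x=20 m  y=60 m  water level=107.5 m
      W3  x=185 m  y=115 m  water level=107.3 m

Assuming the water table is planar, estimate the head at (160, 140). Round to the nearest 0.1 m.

107.0 m

Taking W1 as reference: W2−W1 = (-110, 0, -0.2); W3−W1 = (55, 55, -0.4).
Solve a·Δx + b·Δy = Δh: det = (-110)·55 − 55·0 = -6050.
∂h/∂x = [(-0.2)·55 − (-0.4)·0] / -6050 = +0.001818
∂h/∂y = [(-110)·(-0.4) − 55·(-0.2)] / -6050 = -0.009091
h(160, 140) = 107.7 + (+0.001818)·(30) + (-0.009091)·(80) = 107.7 +0.055 -0.727 = 107.027 m.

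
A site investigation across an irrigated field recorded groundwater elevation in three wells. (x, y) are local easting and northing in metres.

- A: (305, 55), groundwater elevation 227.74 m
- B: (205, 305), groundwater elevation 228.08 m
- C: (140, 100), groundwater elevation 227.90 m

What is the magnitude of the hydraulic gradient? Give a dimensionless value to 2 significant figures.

0.0013

Taking A as reference: B−A = (-100, 250, +0.34); C−A = (-165, 45, +0.16).
Determinant of the coordinate differences = (-100)·45 − (-165)·250 = 36750.
∂h/∂x = [(+0.34)·45 − (+0.16)·250] / 36750 = -0.0006721
∂h/∂y = [(-100)·(+0.16) − (-165)·(+0.34)] / 36750 = +0.001091
|∇h| = √(-0.0006721² + 0.001091²) = 0.001281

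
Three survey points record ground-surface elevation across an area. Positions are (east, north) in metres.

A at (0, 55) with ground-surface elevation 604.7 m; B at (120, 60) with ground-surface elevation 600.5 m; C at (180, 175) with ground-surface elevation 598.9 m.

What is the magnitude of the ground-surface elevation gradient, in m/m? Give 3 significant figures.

Taking A as reference: B−A = (120, 5, -4.2); C−A = (180, 120, -5.8).
Solve a·Δx + b·Δy = Δz: det = 120·120 − 180·5 = 13500.
∂z/∂x = [(-4.2)·120 − (-5.8)·5] / 13500 = -0.03519
∂z/∂y = [120·(-5.8) − 180·(-4.2)] / 13500 = +0.004444
|∇f| = √(-0.03519² + 0.004444²) = 0.03547 m/m

0.0355 m/m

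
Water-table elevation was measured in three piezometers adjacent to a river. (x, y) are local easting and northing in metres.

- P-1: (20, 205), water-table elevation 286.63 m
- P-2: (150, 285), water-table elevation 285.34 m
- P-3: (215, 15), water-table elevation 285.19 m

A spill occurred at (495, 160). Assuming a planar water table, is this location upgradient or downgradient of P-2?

downgradient

Taking P-1 as reference: P-2−P-1 = (130, 80, -1.29); P-3−P-1 = (195, -190, -1.44).
Solve a·Δx + b·Δy = Δh: det = 130·(-190) − 195·80 = -40300.
∂h/∂x = [(-1.29)·(-190) − (-1.44)·80] / -40300 = -0.008940
∂h/∂y = [130·(-1.44) − 195·(-1.29)] / -40300 = -0.001597
Head at (495, 160) = 286.63 + (-0.008940)·(475) + (-0.001597)·(-45) = 282.46 m.
That is lower than the 285.34 m at P-2, so the point is downgradient.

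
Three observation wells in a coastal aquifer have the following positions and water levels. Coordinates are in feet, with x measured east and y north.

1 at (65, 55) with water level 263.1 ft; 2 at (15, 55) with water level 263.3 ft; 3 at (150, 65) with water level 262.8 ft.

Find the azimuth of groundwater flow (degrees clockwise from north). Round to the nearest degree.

135°

Differences from 1: to 2 (Δx, Δy, Δh) = (-50, 0, +0.2); to 3 = (85, 10, -0.3).
Determinant of the coordinate differences = (-50)·10 − 85·0 = -500.
∂h/∂x = [(+0.2)·10 − (-0.3)·0] / -500 = -0.004000
∂h/∂y = [(-50)·(-0.3) − 85·(+0.2)] / -500 = +0.004000
Flow direction (−∇h) has components (+0.004000 E, -0.004000 N).
Azimuth = atan2(E, N) = atan2(+0.004000, -0.004000) = 135.0° ≈ 135°.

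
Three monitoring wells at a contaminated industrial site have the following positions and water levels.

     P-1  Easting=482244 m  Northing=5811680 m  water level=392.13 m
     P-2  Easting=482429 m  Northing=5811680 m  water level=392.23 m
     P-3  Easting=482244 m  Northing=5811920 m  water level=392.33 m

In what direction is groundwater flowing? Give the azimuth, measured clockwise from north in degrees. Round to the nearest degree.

213°

∂h/∂x = (392.23 − 392.13) / (482429 − 482244) = +0.0005405
∂h/∂y = (392.33 − 392.13) / (5811920 − 5811680) = +0.0008333
Flow direction (−∇h) has components (-0.0005405 E, -0.0008333 N).
Azimuth = atan2(E, N) = atan2(-0.0005405, -0.0008333) = 213.0° ≈ 213°.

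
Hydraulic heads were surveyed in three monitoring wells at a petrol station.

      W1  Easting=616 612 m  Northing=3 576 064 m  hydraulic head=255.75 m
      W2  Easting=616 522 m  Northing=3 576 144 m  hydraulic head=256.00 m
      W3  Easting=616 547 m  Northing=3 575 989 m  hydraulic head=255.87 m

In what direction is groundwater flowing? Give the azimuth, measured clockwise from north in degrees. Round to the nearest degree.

101°

With h = a·x + b·y + c and W1 as origin, the differences give:
  (-90)·a + 80·b = +0.25
  (-65)·a + (-75)·b = +0.12
Eliminate b (×(-75) and ×80, subtract): 11950·a = -28.350 → a = ∂h/∂x = -0.002372
Back-substitute: b = ∂h/∂y = +0.0004561.
Flow direction (−∇h) has components (+0.002372 E, -0.0004561 N).
Azimuth = atan2(E, N) = atan2(+0.002372, -0.0004561) = 100.9° ≈ 101°.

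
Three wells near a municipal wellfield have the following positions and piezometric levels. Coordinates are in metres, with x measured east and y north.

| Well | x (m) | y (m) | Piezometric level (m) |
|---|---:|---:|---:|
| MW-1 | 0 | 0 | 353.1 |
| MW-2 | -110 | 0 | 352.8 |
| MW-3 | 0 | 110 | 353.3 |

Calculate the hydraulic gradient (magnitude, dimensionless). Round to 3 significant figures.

0.00328

∂h/∂x = (352.8 − 353.1) / (-110 − 0) = +0.002727
∂h/∂y = (353.3 − 353.1) / (110 − 0) = +0.001818
|∇h| = √(0.002727² + 0.001818²) = 0.003277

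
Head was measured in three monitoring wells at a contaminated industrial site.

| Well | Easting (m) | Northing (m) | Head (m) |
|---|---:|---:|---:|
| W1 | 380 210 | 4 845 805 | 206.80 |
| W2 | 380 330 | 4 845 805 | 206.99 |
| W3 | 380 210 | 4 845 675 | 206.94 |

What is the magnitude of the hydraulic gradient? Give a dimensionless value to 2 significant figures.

∂h/∂x = (206.99 − 206.80) / (380330 − 380210) = +0.001583
∂h/∂y = (206.94 − 206.80) / (4845675 − 4845805) = -0.001077
|∇h| = √(0.001583² + -0.001077²) = 0.001915

0.0019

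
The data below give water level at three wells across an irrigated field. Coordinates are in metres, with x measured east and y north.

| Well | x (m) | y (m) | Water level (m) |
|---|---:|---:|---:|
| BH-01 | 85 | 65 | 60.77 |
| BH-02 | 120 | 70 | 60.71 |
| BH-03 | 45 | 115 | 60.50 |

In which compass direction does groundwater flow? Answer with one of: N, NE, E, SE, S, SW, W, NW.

N

Three-point gradient (reference BH-01): Δ to BH-02 = (35, 5, -0.06), Δ to BH-03 = (-40, 50, -0.27).
∂h/∂x = -0.0008462, ∂h/∂y = -0.006077 (det = 1950).
Flow = −∇h = (+0.0008462 east, +0.006077 north), which points north.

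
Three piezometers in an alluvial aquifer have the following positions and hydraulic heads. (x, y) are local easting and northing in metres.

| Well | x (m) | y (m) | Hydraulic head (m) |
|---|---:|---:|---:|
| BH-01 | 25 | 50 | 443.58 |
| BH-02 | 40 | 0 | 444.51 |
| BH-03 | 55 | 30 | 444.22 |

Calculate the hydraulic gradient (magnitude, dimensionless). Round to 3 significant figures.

0.0189

Differences from BH-01: to BH-02 (Δx, Δy, Δh) = (15, -50, +0.93); to BH-03 = (30, -20, +0.64).
Solve a·Δx + b·Δy = Δh: det = 15·(-20) − 30·(-50) = 1200.
∂h/∂x = [(+0.93)·(-20) − (+0.64)·(-50)] / 1200 = +0.01117
∂h/∂y = [15·(+0.64) − 30·(+0.93)] / 1200 = -0.01525
|∇h| = √(0.01117² + -0.01525²) = 0.0189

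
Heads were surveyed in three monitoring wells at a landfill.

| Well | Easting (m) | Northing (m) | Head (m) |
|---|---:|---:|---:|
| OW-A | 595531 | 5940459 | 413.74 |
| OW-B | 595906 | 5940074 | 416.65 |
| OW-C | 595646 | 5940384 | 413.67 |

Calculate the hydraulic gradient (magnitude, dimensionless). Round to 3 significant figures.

0.0270

Taking OW-A as reference: OW-B−OW-A = (375, -385, +2.91); OW-C−OW-A = (115, -75, -0.07).
Determinant of the coordinate differences = 375·(-75) − 115·(-385) = 16150.
∂h/∂x = [(+2.91)·(-75) − (-0.07)·(-385)] / 16150 = -0.01518
∂h/∂y = [375·(-0.07) − 115·(+2.91)] / 16150 = -0.02235
|∇h| = √(-0.01518² + -0.02235²) = 0.02702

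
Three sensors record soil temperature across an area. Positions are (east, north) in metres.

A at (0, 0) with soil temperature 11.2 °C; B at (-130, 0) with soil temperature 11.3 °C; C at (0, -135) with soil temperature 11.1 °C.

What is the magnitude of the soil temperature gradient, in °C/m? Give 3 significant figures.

0.00107 °C/m

∂T/∂x = (11.3 − 11.2) / (-130 − 0) = -0.0007692
∂T/∂y = (11.1 − 11.2) / (-135 − 0) = +0.0007407
|∇f| = √(-0.0007692² + 0.0007407²) = 0.001068 °C/m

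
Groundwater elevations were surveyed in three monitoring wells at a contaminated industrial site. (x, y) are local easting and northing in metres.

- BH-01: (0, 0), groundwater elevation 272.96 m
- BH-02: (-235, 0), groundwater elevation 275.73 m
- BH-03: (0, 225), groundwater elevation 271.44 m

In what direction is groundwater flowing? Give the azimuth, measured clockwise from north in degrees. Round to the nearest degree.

060°

∂h/∂x = (275.73 − 272.96) / (-235 − 0) = -0.01179
∂h/∂y = (271.44 − 272.96) / (225 − 0) = -0.006756
Flow direction (−∇h) has components (+0.01179 E, +0.006756 N).
Azimuth = atan2(E, N) = atan2(+0.01179, +0.006756) = 60.2° ≈ 060°.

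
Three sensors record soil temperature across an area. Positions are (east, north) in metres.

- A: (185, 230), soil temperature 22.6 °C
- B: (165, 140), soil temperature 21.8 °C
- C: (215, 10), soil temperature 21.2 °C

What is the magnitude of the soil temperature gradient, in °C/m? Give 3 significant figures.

With T = a·x + b·y + c and A as origin, the differences give:
  (-20)·a + (-90)·b = -0.8
  30·a + (-220)·b = -1.4
Eliminate b (×(-220) and ×(-90), subtract): 7100·a = 50.00 → a = ∂T/∂x = +0.007042
Back-substitute: b = ∂T/∂y = +0.007324.
|∇f| = √(0.007042² + 0.007324²) = 0.01016 °C/m

0.0102 °C/m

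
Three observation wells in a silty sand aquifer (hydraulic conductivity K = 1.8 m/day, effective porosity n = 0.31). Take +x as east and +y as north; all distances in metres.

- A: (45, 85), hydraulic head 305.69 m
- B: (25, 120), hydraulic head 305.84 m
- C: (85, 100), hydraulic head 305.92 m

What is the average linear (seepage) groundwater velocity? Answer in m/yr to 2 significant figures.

Taking A as reference: B−A = (-20, 35, +0.15); C−A = (40, 15, +0.23).
Solve a·Δx + b·Δy = Δh: det = (-20)·15 − 40·35 = -1700.
∂h/∂x = [(+0.15)·15 − (+0.23)·35] / -1700 = +0.003412
∂h/∂y = [(-20)·(+0.23) − 40·(+0.15)] / -1700 = +0.006235
|∇h| = √(0.003412² + 0.006235²) = 0.007108
Seepage velocity v = K·i/n = 1.8 × 0.007108 / 0.31 = 0.04127 m/day = 15.07 m/yr.

15 m/yr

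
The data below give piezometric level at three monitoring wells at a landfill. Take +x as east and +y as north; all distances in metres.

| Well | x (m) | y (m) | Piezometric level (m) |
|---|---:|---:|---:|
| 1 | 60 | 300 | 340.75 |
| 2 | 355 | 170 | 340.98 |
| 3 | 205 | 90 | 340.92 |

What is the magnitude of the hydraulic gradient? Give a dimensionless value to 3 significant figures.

0.000722

With h = a·x + b·y + c and 1 as origin, the differences give:
  295·a + (-130)·b = +0.23
  145·a + (-210)·b = +0.17
Eliminate b (×(-210) and ×(-130), subtract): -43100·a = -26.200 → a = ∂h/∂x = +0.0006079
Back-substitute: b = ∂h/∂y = -0.0003898.
|∇h| = √(0.0006079² + -0.0003898²) = 0.0007221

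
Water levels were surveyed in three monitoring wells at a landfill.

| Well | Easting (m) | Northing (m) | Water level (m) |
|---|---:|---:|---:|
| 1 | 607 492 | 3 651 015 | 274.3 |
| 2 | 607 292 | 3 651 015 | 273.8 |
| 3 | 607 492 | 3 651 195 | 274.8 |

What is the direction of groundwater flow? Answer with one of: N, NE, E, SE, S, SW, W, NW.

SW

∂h/∂x = (273.8 − 274.3) / (607292 − 607492) = +0.002500
∂h/∂y = (274.8 − 274.3) / (3651195 − 3651015) = +0.002778
Flow = −∇h = (-0.002500 east, -0.002778 north), which points southwest.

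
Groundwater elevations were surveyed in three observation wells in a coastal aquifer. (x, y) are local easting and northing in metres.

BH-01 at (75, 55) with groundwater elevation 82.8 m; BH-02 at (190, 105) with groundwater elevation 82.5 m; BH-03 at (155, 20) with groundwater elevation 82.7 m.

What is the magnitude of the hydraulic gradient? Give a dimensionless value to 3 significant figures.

Differences from BH-01: to BH-02 (Δx, Δy, Δh) = (115, 50, -0.3); to BH-03 = (80, -35, -0.1).
Solve a·Δx + b·Δy = Δh: det = 115·(-35) − 80·50 = -8025.
∂h/∂x = [(-0.3)·(-35) − (-0.1)·50] / -8025 = -0.001931
∂h/∂y = [115·(-0.1) − 80·(-0.3)] / -8025 = -0.001558
|∇h| = √(-0.001931² + -0.001558²) = 0.002481

0.00248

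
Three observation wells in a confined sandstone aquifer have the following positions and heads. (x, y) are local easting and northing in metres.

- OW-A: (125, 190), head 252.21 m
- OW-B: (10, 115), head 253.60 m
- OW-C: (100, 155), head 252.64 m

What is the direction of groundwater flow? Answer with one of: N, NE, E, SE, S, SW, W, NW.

NE

Three-point gradient (reference OW-A): Δ to OW-B = (-115, -75, +1.39), Δ to OW-C = (-25, -35, +0.43).
∂h/∂x = -0.007628, ∂h/∂y = -0.006837 (det = 2150).
Flow = −∇h = (+0.007628 east, +0.006837 north), which points northeast.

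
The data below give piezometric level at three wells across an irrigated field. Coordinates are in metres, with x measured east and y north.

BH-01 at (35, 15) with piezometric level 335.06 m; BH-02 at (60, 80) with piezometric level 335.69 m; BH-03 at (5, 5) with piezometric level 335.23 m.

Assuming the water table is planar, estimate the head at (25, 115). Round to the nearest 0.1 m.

Taking BH-01 as reference: BH-02−BH-01 = (25, 65, +0.63); BH-03−BH-01 = (-30, -10, +0.17).
Determinant of the coordinate differences = 25·(-10) − (-30)·65 = 1700.
∂h/∂x = [(+0.63)·(-10) − (+0.17)·65] / 1700 = -0.01021
∂h/∂y = [25·(+0.17) − (-30)·(+0.63)] / 1700 = +0.01362
h(25, 115) = 335.06 + (-0.01021)·(-10) + (+0.01362)·(100) = 335.06 +0.102 +1.362 = 336.524 m.

336.5 m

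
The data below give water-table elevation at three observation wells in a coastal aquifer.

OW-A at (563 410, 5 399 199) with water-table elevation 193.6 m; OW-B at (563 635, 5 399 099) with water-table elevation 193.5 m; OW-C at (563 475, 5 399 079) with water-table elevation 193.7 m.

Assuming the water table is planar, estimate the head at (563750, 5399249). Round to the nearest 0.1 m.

193.2 m

With h = a·x + b·y + c and OW-A as origin, the differences give:
  225·a + (-100)·b = -0.1
  65·a + (-120)·b = +0.1
Eliminate b (×(-120) and ×(-100), subtract): -20500·a = 22.00 → a = ∂h/∂x = -0.001073
Back-substitute: b = ∂h/∂y = -0.001415.
h(563750, 5399249) = 193.6 + (-0.001073)·(340) + (-0.001415)·(50) = 193.6 -0.365 -0.071 = 193.164 m.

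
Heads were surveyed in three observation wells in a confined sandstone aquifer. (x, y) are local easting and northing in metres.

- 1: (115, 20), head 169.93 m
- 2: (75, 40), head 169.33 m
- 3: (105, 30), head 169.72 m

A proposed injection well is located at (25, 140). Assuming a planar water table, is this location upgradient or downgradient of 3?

Taking 1 as reference: 2−1 = (-40, 20, -0.60); 3−1 = (-10, 10, -0.21).
Determinant of the coordinate differences = (-40)·10 − (-10)·20 = -200.
∂h/∂x = [(-0.60)·10 − (-0.21)·20] / -200 = +0.009000
∂h/∂y = [(-40)·(-0.21) − (-10)·(-0.60)] / -200 = -0.01200
Head at (25, 140) = 169.93 + (+0.009000)·(-90) + (-0.01200)·(120) = 167.68 m.
That is lower than the 169.72 m at 3, so the point is downgradient.

downgradient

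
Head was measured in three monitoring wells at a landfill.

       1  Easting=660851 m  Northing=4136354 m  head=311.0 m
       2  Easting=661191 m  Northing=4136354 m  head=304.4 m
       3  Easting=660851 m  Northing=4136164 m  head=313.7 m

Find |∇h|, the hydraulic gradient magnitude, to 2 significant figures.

0.024

∂h/∂x = (304.4 − 311.0) / (661191 − 660851) = -0.01941
∂h/∂y = (313.7 − 311.0) / (4136164 − 4136354) = -0.01421
|∇h| = √(-0.01941² + -0.01421²) = 0.02406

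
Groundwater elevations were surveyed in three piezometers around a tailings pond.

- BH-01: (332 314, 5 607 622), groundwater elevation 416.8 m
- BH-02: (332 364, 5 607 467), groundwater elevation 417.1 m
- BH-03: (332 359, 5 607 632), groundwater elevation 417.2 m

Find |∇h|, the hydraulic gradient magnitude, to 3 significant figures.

0.00874

With h = a·x + b·y + c and BH-01 as origin, the differences give:
  50·a + (-155)·b = +0.3
  45·a + 10·b = +0.4
Eliminate b (×10 and ×(-155), subtract): 7475·a = 65.00 → a = ∂h/∂x = +0.008696
Back-substitute: b = ∂h/∂y = +0.0008696.
|∇h| = √(0.008696² + 0.0008696²) = 0.008739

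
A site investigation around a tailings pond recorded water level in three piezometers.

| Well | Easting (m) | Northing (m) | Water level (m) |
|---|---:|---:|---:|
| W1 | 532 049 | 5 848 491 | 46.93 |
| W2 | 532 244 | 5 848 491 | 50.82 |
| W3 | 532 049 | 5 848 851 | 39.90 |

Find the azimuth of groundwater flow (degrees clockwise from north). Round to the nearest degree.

∂h/∂x = (50.82 − 46.93) / (532244 − 532049) = +0.01995
∂h/∂y = (39.90 − 46.93) / (5848851 − 5848491) = -0.01953
Flow direction (−∇h) has components (-0.01995 E, +0.01953 N).
Azimuth = atan2(E, N) = atan2(-0.01995, +0.01953) = 314.4° ≈ 314°.

314°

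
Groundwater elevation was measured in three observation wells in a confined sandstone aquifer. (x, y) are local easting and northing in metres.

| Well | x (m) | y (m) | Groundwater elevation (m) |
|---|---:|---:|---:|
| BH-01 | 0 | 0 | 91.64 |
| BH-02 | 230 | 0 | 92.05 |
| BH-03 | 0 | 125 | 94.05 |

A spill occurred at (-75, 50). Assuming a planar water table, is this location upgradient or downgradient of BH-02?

∂h/∂x = (92.05 − 91.64) / (230 − 0) = +0.001783
∂h/∂y = (94.05 − 91.64) / (125 − 0) = +0.01928
Head at (-75, 50) = 91.64 + (+0.001783)·(-75) + (+0.01928)·(50) = 92.47 m.
That is higher than the 92.05 m at BH-02, so the point is upgradient.

upgradient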